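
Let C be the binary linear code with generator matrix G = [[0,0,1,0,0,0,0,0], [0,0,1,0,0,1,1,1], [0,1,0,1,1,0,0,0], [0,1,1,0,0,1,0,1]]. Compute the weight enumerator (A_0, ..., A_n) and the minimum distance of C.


Weight distribution: A_0 = 1, A_1 = 1, A_2 = 1, A_3 = 5, A_4 = 5, A_5 = 1, A_6 = 1, A_7 = 1. Minimum distance d = 1.

Enumerate all 2^4 = 16 messages m ∈ F_2^4.
For each, compute codeword c = mG in F_2^8, then tally its weight.
  m = 0000 → c = 00000000, weight = 0.
  m = 1000 → c = 00100000, weight = 1.
  m = 0100 → c = 00100111, weight = 4.
  m = 1100 → c = 00000111, weight = 3.
  m = 0010 → c = 01011000, weight = 3.
  m = 1010 → c = 01111000, weight = 4.
  m = 0110 → c = 01111111, weight = 7.
  m = 1110 → c = 01011111, weight = 6.
  m = 0001 → c = 01100101, weight = 4.
  m = 1001 → c = 01000101, weight = 3.
  m = 0101 → c = 01000010, weight = 2.
  m = 1101 → c = 01100010, weight = 3.
  m = 0011 → c = 00111101, weight = 5.
  m = 1011 → c = 00011101, weight = 4.
  m = 0111 → c = 00011010, weight = 3.
  m = 1111 → c = 00111010, weight = 4.
Tally weights:
  weight 0: 1 codewords.
  weight 1: 1 codewords.
  weight 2: 1 codewords.
  weight 3: 5 codewords.
  weight 4: 5 codewords.
  weight 5: 1 codewords.
  weight 6: 1 codewords.
  weight 7: 1 codewords.
Minimum distance d = smallest w > 0 with A_w > 0 = 1.
Sanity: Σ A_w = 16 = 2^4 = 16 ✓.


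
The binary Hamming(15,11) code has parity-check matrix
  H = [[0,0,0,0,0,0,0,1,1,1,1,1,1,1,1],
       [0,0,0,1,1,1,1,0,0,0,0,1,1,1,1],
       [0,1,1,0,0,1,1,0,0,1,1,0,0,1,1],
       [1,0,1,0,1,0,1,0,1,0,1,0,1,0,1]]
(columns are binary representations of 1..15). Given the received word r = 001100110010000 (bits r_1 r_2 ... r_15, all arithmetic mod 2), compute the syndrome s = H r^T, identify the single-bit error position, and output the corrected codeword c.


s = (0, 0, 1, 1)^T, error position = 3, corrected codeword c = 000100110010000

Compute s = H r^T mod 2 one row at a time:
  s_1 = 1 + 0 + 0 + 1 + 0 + 0 + 0 + 0 = 2 ≡ 0 (mod 2).
  s_2 = 1 + 0 + 0 + 1 + 0 + 0 + 0 + 0 = 2 ≡ 0 (mod 2).
  s_3 = 0 + 1 + 0 + 1 + 0 + 1 + 0 + 0 = 3 ≡ 1 (mod 2).
  s_4 = 0 + 1 + 0 + 1 + 0 + 1 + 0 + 0 = 3 ≡ 1 (mod 2).
s = (0, 0, 1, 1)^T — this equals column 3 of H (binary 0011), so error is at position 3.
Correct: flip bit 3 of r = 001100110010000 to get c = 000100110010000.


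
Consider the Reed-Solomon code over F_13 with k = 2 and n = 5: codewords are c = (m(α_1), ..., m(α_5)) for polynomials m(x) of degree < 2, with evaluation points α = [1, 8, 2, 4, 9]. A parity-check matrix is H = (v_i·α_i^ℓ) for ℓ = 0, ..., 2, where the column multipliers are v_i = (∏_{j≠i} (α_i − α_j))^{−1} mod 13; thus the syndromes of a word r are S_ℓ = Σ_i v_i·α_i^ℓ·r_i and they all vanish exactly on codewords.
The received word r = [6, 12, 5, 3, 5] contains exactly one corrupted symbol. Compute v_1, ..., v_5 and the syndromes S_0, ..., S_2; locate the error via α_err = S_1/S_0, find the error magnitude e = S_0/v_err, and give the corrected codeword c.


S = (1, 9, 3), error at position 5, error magnitude e = 7, c = [6, 12, 5, 3, 11].

Step 1: column multipliers v_i = (∏_{j≠i}(α_i − α_j))^{−1} mod 13.
  i = 1 (α = 1): (1−8)(1−2)(1−4)(1−9) = (−7)·(−1)·(−3)·(−8) = 168 ≡ 12, so v_1 = 12^{−1} = 12 (mod 13).
  i = 2 (α = 8): (8−1)(8−2)(8−4)(8−9) = 7·6·4·(−1) = −168 ≡ 1, so v_2 = 1^{−1} = 1 (mod 13).
  i = 3 (α = 2): (2−1)(2−8)(2−4)(2−9) = 1·(−6)·(−2)·(−7) = −84 ≡ 7, so v_3 = 7^{−1} = 2 (mod 13).
  i = 4 (α = 4): (4−1)(4−8)(4−2)(4−9) = 3·(−4)·2·(−5) = 120 ≡ 3, so v_4 = 3^{−1} = 9 (mod 13).
  i = 5 (α = 9): (9−1)(9−8)(9−2)(9−4) = 8·1·7·5 = 280 ≡ 7, so v_5 = 7^{−1} = 2 (mod 13).
  v = [12, 1, 2, 9, 2].
Step 2: syndromes of r = [6, 12, 5, 3, 5] (all sums mod 13).
  S_0 = Σ v_i r_i = 12·6 + 1·12 + 2·5 + 9·3 + 2·5 = 131 ≡ 1.
  S_1 = Σ v_i α_i r_i = 12·1·6 + 1·8·12 + 2·2·5 + 9·4·3 + 2·9·5 = 386 ≡ 9.
  α_i^2 mod 13 = [1, 12, 4, 3, 3].
  S_2 = Σ v_i α_i^2 r_i = 12·1·6 + 1·12·12 + 2·4·5 + 9·3·3 + 2·3·5 = 367 ≡ 3.
  S = (1, 9, 3) ≠ 0, so r is not a codeword (an error is present).
Step 3: locate the error. For a single error e at position i, S_ℓ = v_i·e·α_i^ℓ, so α_err = S_1/S_0.
  S_0^{−1} = 1^{−1} = 1 (mod 13), so α_err = 9·1 = 9 ≡ 9 = α_5. Error position i = 5.
  Consistency check: S_2/S_1 = 3·3 = 9 ≡ 9 = α_err ✓ (single-error assumption holds).
Step 4: error magnitude e = S_0/v_5 = S_0·∏_{j≠5}(α_5 − α_j) = 1·7 = 7 ≡ 7 (mod 13).
Step 5: correct position 5: c_5 = r_5 − e = 5 − 7 ≡ 11 (mod 13). Hence c = [6, 12, 5, 3, 11].
  Check: interpolating c through the α_i gives m(x) = 7 + 12·x (degree < 2) with m(α_i) = c_i for every i, so c is indeed a codeword.


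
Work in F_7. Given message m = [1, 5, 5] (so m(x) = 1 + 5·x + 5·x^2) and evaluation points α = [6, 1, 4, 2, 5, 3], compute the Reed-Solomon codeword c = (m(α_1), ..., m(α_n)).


c = [1, 4, 3, 3, 4, 5]

Message polynomial: m(x) = 1 + 5·x + 5·x^2 (mod 7).
For each evaluation point α_i, compute m(α_i) mod 7:
  α_1 = 6: Horner steps 5 → 0 → 1, so m(6) = 1.
  α_2 = 1: Horner steps 5 → 3 → 4, so m(1) = 4.
  α_3 = 4: Horner steps 5 → 4 → 3, so m(4) = 3.
  α_4 = 2: Horner steps 5 → 1 → 3, so m(2) = 3.
  α_5 = 5: Horner steps 5 → 2 → 4, so m(5) = 4.
  α_6 = 3: Horner steps 5 → 6 → 5, so m(3) = 5.
Codeword c = [1, 4, 3, 3, 4, 5] ∈ F_7^6.


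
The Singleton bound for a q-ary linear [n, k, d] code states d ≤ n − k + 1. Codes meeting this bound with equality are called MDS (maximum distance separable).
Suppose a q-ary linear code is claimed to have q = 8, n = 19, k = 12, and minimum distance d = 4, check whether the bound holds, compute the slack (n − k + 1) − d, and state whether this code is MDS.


Singleton RHS = n − k + 1 = 8, slack = 4, bound satisfied, not MDS.

Singleton bound: d ≤ n − k + 1.
Here n = 19, k = 12, so n − k + 1 = 8.
Given d = 4, check d ≤ 8: YES.
Slack = (n − k + 1) − d = 4.
The code is NOT MDS (slack = 4 > 0).
Description: the claimed parameters are [19, 12, 4]_8; such a code would be non-MDS.


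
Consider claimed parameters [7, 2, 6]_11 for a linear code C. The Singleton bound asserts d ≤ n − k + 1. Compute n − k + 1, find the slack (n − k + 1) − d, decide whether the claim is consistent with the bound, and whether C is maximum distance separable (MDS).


Singleton RHS = n − k + 1 = 6, slack = 0, bound satisfied, MDS.

Singleton bound: d ≤ n − k + 1.
Here n = 7, k = 2, so n − k + 1 = 6.
Given d = 6, check d ≤ 6: YES.
Slack = (n − k + 1) − d = 0.
The code is MDS (slack = 0).
Description: the claimed parameters are [7, 2, 6]_11; such a code would be MDS (meets Singleton bound).


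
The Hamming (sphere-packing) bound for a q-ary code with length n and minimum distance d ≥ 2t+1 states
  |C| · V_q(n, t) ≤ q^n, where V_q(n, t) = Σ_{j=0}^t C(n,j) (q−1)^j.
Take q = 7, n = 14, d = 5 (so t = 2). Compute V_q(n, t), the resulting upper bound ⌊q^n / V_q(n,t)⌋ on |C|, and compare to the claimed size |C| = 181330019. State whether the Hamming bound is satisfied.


V_q(n, t) = 3361, q^n = 678223072849, Hamming bound = 201792047, |C| = 181330019 ≤ bound (satisfied).

Step 1: Compute V_q(n, t) = Σ_{j=0}^2 C(n, j) (q−1)^j.
  j = 0: C(14,0)·(6)^0 = 1·1 = 1.
  j = 1: C(14,1)·(6)^1 = 14·6 = 84.
  j = 2: C(14,2)·(6)^2 = 91·36 = 3276.
  V_q(n, t) = 1 + 84 + 3276 = 3361.
Step 2: q^n = 7^14 = 678223072849.
Step 3: Hamming bound ⌊q^n / V_q(n,t)⌋ = ⌊678223072849/3361⌋ = 201792047.
Step 4: Compare |C| = 181330019 to 201792047: satisfied.
The claimed |C| lies below the Hamming bound.


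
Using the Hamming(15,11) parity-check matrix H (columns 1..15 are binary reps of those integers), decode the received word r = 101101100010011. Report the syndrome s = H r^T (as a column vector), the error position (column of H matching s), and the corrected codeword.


s = (1, 1, 0, 1)^T, error position = 13, corrected codeword c = 101101100010111

Compute s = H r^T mod 2 one row at a time:
  s_1 = 0 + 0 + 0 + 1 + 0 + 0 + 1 + 1 = 3 ≡ 1 (mod 2).
  s_2 = 1 + 0 + 1 + 1 + 0 + 0 + 1 + 1 = 5 ≡ 1 (mod 2).
  s_3 = 0 + 1 + 1 + 1 + 0 + 1 + 1 + 1 = 6 ≡ 0 (mod 2).
  s_4 = 1 + 1 + 0 + 1 + 0 + 1 + 0 + 1 = 5 ≡ 1 (mod 2).
s = (1, 1, 0, 1)^T — this equals column 13 of H (binary 1101), so error is at position 13.
Correct: flip bit 13 of r = 101101100010011 to get c = 101101100010111.


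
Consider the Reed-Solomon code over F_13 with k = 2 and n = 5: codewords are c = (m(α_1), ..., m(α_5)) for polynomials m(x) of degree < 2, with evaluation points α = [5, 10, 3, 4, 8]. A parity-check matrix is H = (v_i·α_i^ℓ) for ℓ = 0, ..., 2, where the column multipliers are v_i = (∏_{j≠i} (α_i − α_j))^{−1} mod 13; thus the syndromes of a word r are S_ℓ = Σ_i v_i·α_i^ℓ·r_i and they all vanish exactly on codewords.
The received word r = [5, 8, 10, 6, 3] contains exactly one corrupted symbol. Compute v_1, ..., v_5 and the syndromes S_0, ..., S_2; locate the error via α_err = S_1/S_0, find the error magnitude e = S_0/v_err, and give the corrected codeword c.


S = (4, 7, 9), error at position 1, error magnitude e = 3, c = [2, 8, 10, 6, 3].

Step 1: column multipliers v_i = (∏_{j≠i}(α_i − α_j))^{−1} mod 13.
  i = 1 (α = 5): (5−10)(5−3)(5−4)(5−8) = (−5)·2·1·(−3) = 30 ≡ 4, so v_1 = 4^{−1} = 10 (mod 13).
  i = 2 (α = 10): (10−5)(10−3)(10−4)(10−8) = 5·7·6·2 = 420 ≡ 4, so v_2 = 4^{−1} = 10 (mod 13).
  i = 3 (α = 3): (3−5)(3−10)(3−4)(3−8) = (−2)·(−7)·(−1)·(−5) = 70 ≡ 5, so v_3 = 5^{−1} = 8 (mod 13).
  i = 4 (α = 4): (4−5)(4−10)(4−3)(4−8) = (−1)·(−6)·1·(−4) = −24 ≡ 2, so v_4 = 2^{−1} = 7 (mod 13).
  i = 5 (α = 8): (8−5)(8−10)(8−3)(8−4) = 3·(−2)·5·4 = −120 ≡ 10, so v_5 = 10^{−1} = 4 (mod 13).
  v = [10, 10, 8, 7, 4].
Step 2: syndromes of r = [5, 8, 10, 6, 3] (all sums mod 13).
  S_0 = Σ v_i r_i = 10·5 + 10·8 + 8·10 + 7·6 + 4·3 = 264 ≡ 4.
  S_1 = Σ v_i α_i r_i = 10·5·5 + 10·10·8 + 8·3·10 + 7·4·6 + 4·8·3 = 1554 ≡ 7.
  α_i^2 mod 13 = [12, 9, 9, 3, 12].
  S_2 = Σ v_i α_i^2 r_i = 10·12·5 + 10·9·8 + 8·9·10 + 7·3·6 + 4·12·3 = 2310 ≡ 9.
  S = (4, 7, 9) ≠ 0, so r is not a codeword (an error is present).
Step 3: locate the error. For a single error e at position i, S_ℓ = v_i·e·α_i^ℓ, so α_err = S_1/S_0.
  S_0^{−1} = 4^{−1} = 10 (mod 13), so α_err = 7·10 = 70 ≡ 5 = α_1. Error position i = 1.
  Consistency check: S_2/S_1 = 9·2 = 18 ≡ 5 = α_err ✓ (single-error assumption holds).
Step 4: error magnitude e = S_0/v_1 = S_0·∏_{j≠1}(α_1 − α_j) = 4·4 = 16 ≡ 3 (mod 13).
Step 5: correct position 1: c_1 = r_1 − e = 5 − 3 ≡ 2 (mod 13). Hence c = [2, 8, 10, 6, 3].
  Check: interpolating c through the α_i gives m(x) = 9 + 9·x (degree < 2) with m(α_i) = c_i for every i, so c is indeed a codeword.


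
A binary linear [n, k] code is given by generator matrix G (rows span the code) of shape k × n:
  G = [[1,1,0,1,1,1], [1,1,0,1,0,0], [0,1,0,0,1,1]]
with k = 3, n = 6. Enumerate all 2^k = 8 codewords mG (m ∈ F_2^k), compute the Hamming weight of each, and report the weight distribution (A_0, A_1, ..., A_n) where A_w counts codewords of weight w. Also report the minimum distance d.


Weight distribution: A_0 = 1, A_1 = 1, A_2 = 2, A_3 = 2, A_4 = 1, A_5 = 1. Minimum distance d = 1.

Enumerate all 2^3 = 8 messages m ∈ F_2^3.
For each, compute codeword c = mG in F_2^6, then tally its weight.
  m = 000 → c = 000000, weight = 0.
  m = 100 → c = 110111, weight = 5.
  m = 010 → c = 110100, weight = 3.
  m = 110 → c = 000011, weight = 2.
  m = 001 → c = 010011, weight = 3.
  m = 101 → c = 100100, weight = 2.
  m = 011 → c = 100111, weight = 4.
  m = 111 → c = 010000, weight = 1.
Tally weights:
  weight 0: 1 codewords.
  weight 1: 1 codewords.
  weight 2: 2 codewords.
  weight 3: 2 codewords.
  weight 4: 1 codewords.
  weight 5: 1 codewords.
Minimum distance d = smallest w > 0 with A_w > 0 = 1.
Sanity: Σ A_w = 8 = 2^3 = 8 ✓.


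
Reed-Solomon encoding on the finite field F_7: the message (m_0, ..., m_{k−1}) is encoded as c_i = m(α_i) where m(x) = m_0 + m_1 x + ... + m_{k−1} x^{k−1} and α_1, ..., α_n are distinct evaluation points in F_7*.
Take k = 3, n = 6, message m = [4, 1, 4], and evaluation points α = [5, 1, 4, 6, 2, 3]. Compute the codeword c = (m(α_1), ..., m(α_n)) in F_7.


c = [4, 2, 2, 0, 1, 1]

Message polynomial: m(x) = 4 + 1·x + 4·x^2 (mod 7).
For each evaluation point α_i, compute m(α_i) mod 7:
  α_1 = 5: Horner steps 4 → 0 → 4, so m(5) = 4.
  α_2 = 1: Horner steps 4 → 5 → 2, so m(1) = 2.
  α_3 = 4: Horner steps 4 → 3 → 2, so m(4) = 2.
  α_4 = 6: Horner steps 4 → 4 → 0, so m(6) = 0.
  α_5 = 2: Horner steps 4 → 2 → 1, so m(2) = 1.
  α_6 = 3: Horner steps 4 → 6 → 1, so m(3) = 1.
Codeword c = [4, 2, 2, 0, 1, 1] ∈ F_7^6.


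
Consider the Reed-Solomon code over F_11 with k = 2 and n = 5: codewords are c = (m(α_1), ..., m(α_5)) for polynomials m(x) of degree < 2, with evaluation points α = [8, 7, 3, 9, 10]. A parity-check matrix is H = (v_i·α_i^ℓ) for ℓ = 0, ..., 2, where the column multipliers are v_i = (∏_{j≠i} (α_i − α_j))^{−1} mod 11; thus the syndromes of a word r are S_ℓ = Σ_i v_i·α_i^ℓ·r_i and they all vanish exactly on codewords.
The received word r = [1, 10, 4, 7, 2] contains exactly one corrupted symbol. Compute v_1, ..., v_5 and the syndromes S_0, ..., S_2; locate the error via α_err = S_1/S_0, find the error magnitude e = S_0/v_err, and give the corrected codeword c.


S = (9, 8, 1), error at position 2, error magnitude e = 4, c = [1, 6, 4, 7, 2].

Step 1: column multipliers v_i = (∏_{j≠i}(α_i − α_j))^{−1} mod 11.
  i = 1 (α = 8): (8−7)(8−3)(8−9)(8−10) = 1·5·(−1)·(−2) = 10 ≡ 10, so v_1 = 10^{−1} = 10 (mod 11).
  i = 2 (α = 7): (7−8)(7−3)(7−9)(7−10) = (−1)·4·(−2)·(−3) = −24 ≡ 9, so v_2 = 9^{−1} = 5 (mod 11).
  i = 3 (α = 3): (3−8)(3−7)(3−9)(3−10) = (−5)·(−4)·(−6)·(−7) = 840 ≡ 4, so v_3 = 4^{−1} = 3 (mod 11).
  i = 4 (α = 9): (9−8)(9−7)(9−3)(9−10) = 1·2·6·(−1) = −12 ≡ 10, so v_4 = 10^{−1} = 10 (mod 11).
  i = 5 (α = 10): (10−8)(10−7)(10−3)(10−9) = 2·3·7·1 = 42 ≡ 9, so v_5 = 9^{−1} = 5 (mod 11).
  v = [10, 5, 3, 10, 5].
Step 2: syndromes of r = [1, 10, 4, 7, 2] (all sums mod 11).
  S_0 = Σ v_i r_i = 10·1 + 5·10 + 3·4 + 10·7 + 5·2 = 152 ≡ 9.
  S_1 = Σ v_i α_i r_i = 10·8·1 + 5·7·10 + 3·3·4 + 10·9·7 + 5·10·2 = 1196 ≡ 8.
  α_i^2 mod 11 = [9, 5, 9, 4, 1].
  S_2 = Σ v_i α_i^2 r_i = 10·9·1 + 5·5·10 + 3·9·4 + 10·4·7 + 5·1·2 = 738 ≡ 1.
  S = (9, 8, 1) ≠ 0, so r is not a codeword (an error is present).
Step 3: locate the error. For a single error e at position i, S_ℓ = v_i·e·α_i^ℓ, so α_err = S_1/S_0.
  S_0^{−1} = 9^{−1} = 5 (mod 11), so α_err = 8·5 = 40 ≡ 7 = α_2. Error position i = 2.
  Consistency check: S_2/S_1 = 1·7 = 7 ≡ 7 = α_err ✓ (single-error assumption holds).
Step 4: error magnitude e = S_0/v_2 = S_0·∏_{j≠2}(α_2 − α_j) = 9·9 = 81 ≡ 4 (mod 11).
Step 5: correct position 2: c_2 = r_2 − e = 10 − 4 ≡ 6 (mod 11). Hence c = [1, 6, 4, 7, 2].
  Check: interpolating c through the α_i gives m(x) = 8 + 6·x (degree < 2) with m(α_i) = c_i for every i, so c is indeed a codeword.


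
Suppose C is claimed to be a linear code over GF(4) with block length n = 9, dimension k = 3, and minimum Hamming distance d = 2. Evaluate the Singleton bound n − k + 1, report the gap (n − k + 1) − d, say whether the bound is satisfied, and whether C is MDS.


Singleton RHS = n − k + 1 = 7, slack = 5, bound satisfied, not MDS.

Singleton bound: d ≤ n − k + 1.
Here n = 9, k = 3, so n − k + 1 = 7.
Given d = 2, check d ≤ 7: YES.
Slack = (n − k + 1) − d = 5.
The code is NOT MDS (slack = 5 > 0).
Description: the claimed parameters are [9, 3, 2]_4; such a code would be non-MDS.


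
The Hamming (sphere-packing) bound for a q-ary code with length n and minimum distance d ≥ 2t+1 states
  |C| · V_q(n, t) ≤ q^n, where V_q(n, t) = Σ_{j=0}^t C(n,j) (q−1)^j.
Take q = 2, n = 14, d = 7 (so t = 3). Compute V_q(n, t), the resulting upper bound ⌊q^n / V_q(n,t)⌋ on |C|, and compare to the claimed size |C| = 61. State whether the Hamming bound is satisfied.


V_q(n, t) = 470, q^n = 16384, Hamming bound = 34, |C| = 61 > bound (violated).

Step 1: Compute V_q(n, t) = Σ_{j=0}^3 C(n, j) (q−1)^j.
  j = 0: C(14,0)·(1)^0 = 1·1 = 1.
  j = 1: C(14,1)·(1)^1 = 14·1 = 14.
  j = 2: C(14,2)·(1)^2 = 91·1 = 91.
  j = 3: C(14,3)·(1)^3 = 364·1 = 364.
  V_q(n, t) = 1 + 14 + 91 + 364 = 470.
Step 2: q^n = 2^14 = 16384.
Step 3: Hamming bound ⌊q^n / V_q(n,t)⌋ = ⌊16384/470⌋ = 34.
Step 4: Compare |C| = 61 to 34: violated.
The claimed |C| lies above the Hamming bound, so no 2-ary code of length 14 with d ≥ 7 can have 61 codewords.


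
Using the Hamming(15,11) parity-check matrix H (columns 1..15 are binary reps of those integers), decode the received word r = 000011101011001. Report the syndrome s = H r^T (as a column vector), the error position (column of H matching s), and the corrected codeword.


s = (0, 1, 0, 1)^T, error position = 5, corrected codeword c = 000001101011001

Compute s = H r^T mod 2 one row at a time:
  s_1 = 0 + 1 + 0 + 1 + 1 + 0 + 0 + 1 = 4 ≡ 0 (mod 2).
  s_2 = 0 + 1 + 1 + 1 + 1 + 0 + 0 + 1 = 5 ≡ 1 (mod 2).
  s_3 = 0 + 0 + 1 + 1 + 0 + 1 + 0 + 1 = 4 ≡ 0 (mod 2).
  s_4 = 0 + 0 + 1 + 1 + 1 + 1 + 0 + 1 = 5 ≡ 1 (mod 2).
s = (0, 1, 0, 1)^T — this equals column 5 of H (binary 0101), so error is at position 5.
Correct: flip bit 5 of r = 000011101011001 to get c = 000001101011001.


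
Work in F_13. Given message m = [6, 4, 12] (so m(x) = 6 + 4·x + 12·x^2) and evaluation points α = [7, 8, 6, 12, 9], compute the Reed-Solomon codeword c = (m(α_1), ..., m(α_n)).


c = [11, 0, 7, 1, 0]

Message polynomial: m(x) = 6 + 4·x + 12·x^2 (mod 13).
For each evaluation point α_i, compute m(α_i) mod 13:
  α_1 = 7: Horner steps 12 → 10 → 11, so m(7) = 11.
  α_2 = 8: Horner steps 12 → 9 → 0, so m(8) = 0.
  α_3 = 6: Horner steps 12 → 11 → 7, so m(6) = 7.
  α_4 = 12: Horner steps 12 → 5 → 1, so m(12) = 1.
  α_5 = 9: Horner steps 12 → 8 → 0, so m(9) = 0.
Codeword c = [11, 0, 7, 1, 0] ∈ F_13^5.


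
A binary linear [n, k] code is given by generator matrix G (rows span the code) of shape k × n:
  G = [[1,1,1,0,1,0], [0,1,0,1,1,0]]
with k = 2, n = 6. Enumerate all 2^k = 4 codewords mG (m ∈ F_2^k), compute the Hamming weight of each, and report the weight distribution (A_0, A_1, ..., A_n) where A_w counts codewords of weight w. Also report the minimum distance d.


Weight distribution: A_0 = 1, A_3 = 2, A_4 = 1. Minimum distance d = 3.

Enumerate all 2^2 = 4 messages m ∈ F_2^2.
For each, compute codeword c = mG in F_2^6, then tally its weight.
  m = 00 → c = 000000, weight = 0.
  m = 10 → c = 111010, weight = 4.
  m = 01 → c = 010110, weight = 3.
  m = 11 → c = 101100, weight = 3.
Tally weights:
  weight 0: 1 codewords.
  weight 3: 2 codewords.
  weight 4: 1 codewords.
Minimum distance d = smallest w > 0 with A_w > 0 = 3.
Sanity: Σ A_w = 4 = 2^2 = 4 ✓.


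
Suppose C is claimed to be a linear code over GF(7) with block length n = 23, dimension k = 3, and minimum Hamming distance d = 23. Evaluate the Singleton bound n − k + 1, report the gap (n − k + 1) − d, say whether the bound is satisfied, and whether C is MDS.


Singleton RHS = n − k + 1 = 21, slack = -2, bound violated (no such code; not MDS).

Singleton bound: d ≤ n − k + 1.
Here n = 23, k = 3, so n − k + 1 = 21.
Given d = 23, check d ≤ 21: NO.
Slack = (n − k + 1) − d = -2.
The slack is negative: d = 23 exceeds n − k + 1 = 21 by 2, so the Singleton bound is violated and no linear [23, 3, 23]_7 code can exist. In particular it is not MDS (MDS requires d = n − k + 1 exactly).
Description: the claimed parameters are [23, 3, 23]_7; such a code would be impossible (violates the Singleton bound).


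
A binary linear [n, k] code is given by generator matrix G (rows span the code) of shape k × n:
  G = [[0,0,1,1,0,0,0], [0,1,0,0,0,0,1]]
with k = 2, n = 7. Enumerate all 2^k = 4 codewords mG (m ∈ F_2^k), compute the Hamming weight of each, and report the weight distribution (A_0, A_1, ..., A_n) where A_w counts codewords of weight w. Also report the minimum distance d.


Weight distribution: A_0 = 1, A_2 = 2, A_4 = 1. Minimum distance d = 2.

Enumerate all 2^2 = 4 messages m ∈ F_2^2.
For each, compute codeword c = mG in F_2^7, then tally its weight.
  m = 00 → c = 0000000, weight = 0.
  m = 10 → c = 0011000, weight = 2.
  m = 01 → c = 0100001, weight = 2.
  m = 11 → c = 0111001, weight = 4.
Tally weights:
  weight 0: 1 codewords.
  weight 2: 2 codewords.
  weight 4: 1 codewords.
Minimum distance d = smallest w > 0 with A_w > 0 = 2.
Sanity: Σ A_w = 4 = 2^2 = 4 ✓.


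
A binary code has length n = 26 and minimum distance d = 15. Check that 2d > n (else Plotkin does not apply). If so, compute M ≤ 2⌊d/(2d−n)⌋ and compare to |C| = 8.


Plotkin bound M ≤ 6; given |C| = 8 > bound (violated).

Check applicability: 2d = 30, n = 26.
2d − n = 4 > 0, so Plotkin applies.
Compute d/(2d−n) = 15/4 ≈ 3.7500.
⌊d/(2d−n)⌋ = 3.
Plotkin bound: M ≤ 2·3 = 6.
Given |C| = 8, check: VIOLATED.
This |C| is above the Plotkin bound, so no binary code with n = 26, d = 15 and 8 codewords exists.


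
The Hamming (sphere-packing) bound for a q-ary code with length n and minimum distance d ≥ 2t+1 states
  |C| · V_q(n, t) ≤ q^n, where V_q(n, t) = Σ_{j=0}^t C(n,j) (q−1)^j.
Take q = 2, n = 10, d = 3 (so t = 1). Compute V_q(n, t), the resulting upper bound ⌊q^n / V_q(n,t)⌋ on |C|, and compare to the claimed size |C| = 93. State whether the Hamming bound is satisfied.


V_q(n, t) = 11, q^n = 1024, Hamming bound = 93, |C| = 93 ≤ bound (satisfied).

Step 1: Compute V_q(n, t) = Σ_{j=0}^1 C(n, j) (q−1)^j.
  j = 0: C(10,0)·(1)^0 = 1·1 = 1.
  j = 1: C(10,1)·(1)^1 = 10·1 = 10.
  V_q(n, t) = 1 + 10 = 11.
Step 2: q^n = 2^10 = 1024.
Step 3: Hamming bound ⌊q^n / V_q(n,t)⌋ = ⌊1024/11⌋ = 93.
Step 4: Compare |C| = 93 to 93: satisfied.
The claimed |C| lies at the Hamming bound (tight).


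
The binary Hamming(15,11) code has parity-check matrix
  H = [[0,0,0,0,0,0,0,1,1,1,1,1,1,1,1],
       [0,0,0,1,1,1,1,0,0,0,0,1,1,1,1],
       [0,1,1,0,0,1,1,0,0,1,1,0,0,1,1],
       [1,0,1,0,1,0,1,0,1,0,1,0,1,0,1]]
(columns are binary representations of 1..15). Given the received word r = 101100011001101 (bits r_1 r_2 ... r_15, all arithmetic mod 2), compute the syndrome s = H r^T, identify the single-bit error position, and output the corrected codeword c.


s = (1, 0, 0, 1)^T, error position = 9, corrected codeword c = 101100010001101

Compute s = H r^T mod 2 one row at a time:
  s_1 = 1 + 1 + 0 + 0 + 1 + 1 + 0 + 1 = 5 ≡ 1 (mod 2).
  s_2 = 1 + 0 + 0 + 0 + 1 + 1 + 0 + 1 = 4 ≡ 0 (mod 2).
  s_3 = 0 + 1 + 0 + 0 + 0 + 0 + 0 + 1 = 2 ≡ 0 (mod 2).
  s_4 = 1 + 1 + 0 + 0 + 1 + 0 + 1 + 1 = 5 ≡ 1 (mod 2).
s = (1, 0, 0, 1)^T — this equals column 9 of H (binary 1001), so error is at position 9.
Correct: flip bit 9 of r = 101100011001101 to get c = 101100010001101.


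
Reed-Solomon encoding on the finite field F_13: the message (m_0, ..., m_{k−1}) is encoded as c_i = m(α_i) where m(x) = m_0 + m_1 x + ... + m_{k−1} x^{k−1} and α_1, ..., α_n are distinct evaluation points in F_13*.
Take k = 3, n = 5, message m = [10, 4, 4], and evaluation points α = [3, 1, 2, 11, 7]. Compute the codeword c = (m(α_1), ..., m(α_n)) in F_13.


c = [6, 5, 8, 5, 0]

Message polynomial: m(x) = 10 + 4·x + 4·x^2 (mod 13).
For each evaluation point α_i, compute m(α_i) mod 13:
  α_1 = 3: Horner steps 4 → 3 → 6, so m(3) = 6.
  α_2 = 1: Horner steps 4 → 8 → 5, so m(1) = 5.
  α_3 = 2: Horner steps 4 → 12 → 8, so m(2) = 8.
  α_4 = 11: Horner steps 4 → 9 → 5, so m(11) = 5.
  α_5 = 7: Horner steps 4 → 6 → 0, so m(7) = 0.
Codeword c = [6, 5, 8, 5, 0] ∈ F_13^5.


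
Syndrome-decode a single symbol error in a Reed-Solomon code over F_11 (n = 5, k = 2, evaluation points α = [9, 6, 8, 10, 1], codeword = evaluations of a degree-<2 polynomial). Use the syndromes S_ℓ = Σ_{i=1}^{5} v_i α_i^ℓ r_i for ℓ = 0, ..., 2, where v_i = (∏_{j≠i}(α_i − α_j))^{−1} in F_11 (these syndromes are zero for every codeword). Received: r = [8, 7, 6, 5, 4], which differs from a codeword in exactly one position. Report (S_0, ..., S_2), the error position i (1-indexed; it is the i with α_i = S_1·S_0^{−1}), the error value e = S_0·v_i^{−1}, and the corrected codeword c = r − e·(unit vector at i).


S = (7, 8, 6), error at position 1, error magnitude e = 8, c = [0, 7, 6, 5, 4].

Step 1: column multipliers v_i = (∏_{j≠i}(α_i − α_j))^{−1} mod 11.
  i = 1 (α = 9): (9−6)(9−8)(9−10)(9−1) = 3·1·(−1)·8 = −24 ≡ 9, so v_1 = 9^{−1} = 5 (mod 11).
  i = 2 (α = 6): (6−9)(6−8)(6−10)(6−1) = (−3)·(−2)·(−4)·5 = −120 ≡ 1, so v_2 = 1^{−1} = 1 (mod 11).
  i = 3 (α = 8): (8−9)(8−6)(8−10)(8−1) = (−1)·2·(−2)·7 = 28 ≡ 6, so v_3 = 6^{−1} = 2 (mod 11).
  i = 4 (α = 10): (10−9)(10−6)(10−8)(10−1) = 1·4·2·9 = 72 ≡ 6, so v_4 = 6^{−1} = 2 (mod 11).
  i = 5 (α = 1): (1−9)(1−6)(1−8)(1−10) = (−8)·(−5)·(−7)·(−9) = 2520 ≡ 1, so v_5 = 1^{−1} = 1 (mod 11).
  v = [5, 1, 2, 2, 1].
Step 2: syndromes of r = [8, 7, 6, 5, 4] (all sums mod 11).
  S_0 = Σ v_i r_i = 5·8 + 1·7 + 2·6 + 2·5 + 1·4 = 73 ≡ 7.
  S_1 = Σ v_i α_i r_i = 5·9·8 + 1·6·7 + 2·8·6 + 2·10·5 + 1·1·4 = 602 ≡ 8.
  α_i^2 mod 11 = [4, 3, 9, 1, 1].
  S_2 = Σ v_i α_i^2 r_i = 5·4·8 + 1·3·7 + 2·9·6 + 2·1·5 + 1·1·4 = 303 ≡ 6.
  S = (7, 8, 6) ≠ 0, so r is not a codeword (an error is present).
Step 3: locate the error. For a single error e at position i, S_ℓ = v_i·e·α_i^ℓ, so α_err = S_1/S_0.
  S_0^{−1} = 7^{−1} = 8 (mod 11), so α_err = 8·8 = 64 ≡ 9 = α_1. Error position i = 1.
  Consistency check: S_2/S_1 = 6·7 = 42 ≡ 9 = α_err ✓ (single-error assumption holds).
Step 4: error magnitude e = S_0/v_1 = S_0·∏_{j≠1}(α_1 − α_j) = 7·9 = 63 ≡ 8 (mod 11).
Step 5: correct position 1: c_1 = r_1 − e = 8 − 8 ≡ 0 (mod 11). Hence c = [0, 7, 6, 5, 4].
  Check: interpolating c through the α_i gives m(x) = 10 + 5·x (degree < 2) with m(α_i) = c_i for every i, so c is indeed a codeword.


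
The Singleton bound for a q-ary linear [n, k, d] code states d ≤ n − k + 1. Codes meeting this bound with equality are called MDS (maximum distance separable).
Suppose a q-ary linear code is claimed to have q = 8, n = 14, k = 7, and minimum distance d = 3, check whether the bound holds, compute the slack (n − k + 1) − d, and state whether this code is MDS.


Singleton RHS = n − k + 1 = 8, slack = 5, bound satisfied, not MDS.

Singleton bound: d ≤ n − k + 1.
Here n = 14, k = 7, so n − k + 1 = 8.
Given d = 3, check d ≤ 8: YES.
Slack = (n − k + 1) − d = 5.
The code is NOT MDS (slack = 5 > 0).
Description: the claimed parameters are [14, 7, 3]_8; such a code would be non-MDS.


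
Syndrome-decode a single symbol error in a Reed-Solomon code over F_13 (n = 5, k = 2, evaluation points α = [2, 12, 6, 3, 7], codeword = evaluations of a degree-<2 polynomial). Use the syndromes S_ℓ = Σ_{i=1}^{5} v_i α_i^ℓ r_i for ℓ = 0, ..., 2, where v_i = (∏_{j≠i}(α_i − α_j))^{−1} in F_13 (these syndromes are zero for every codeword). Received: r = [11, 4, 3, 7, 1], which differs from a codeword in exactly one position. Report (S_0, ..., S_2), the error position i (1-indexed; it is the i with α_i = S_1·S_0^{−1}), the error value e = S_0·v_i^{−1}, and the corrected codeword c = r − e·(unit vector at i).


S = (7, 8, 11), error at position 4, error magnitude e = 11, c = [11, 4, 3, 9, 1].

Step 1: column multipliers v_i = (∏_{j≠i}(α_i − α_j))^{−1} mod 13.
  i = 1 (α = 2): (2−12)(2−6)(2−3)(2−7) = (−10)·(−4)·(−1)·(−5) = 200 ≡ 5, so v_1 = 5^{−1} = 8 (mod 13).
  i = 2 (α = 12): (12−2)(12−6)(12−3)(12−7) = 10·6·9·5 = 2700 ≡ 9, so v_2 = 9^{−1} = 3 (mod 13).
  i = 3 (α = 6): (6−2)(6−12)(6−3)(6−7) = 4·(−6)·3·(−1) = 72 ≡ 7, so v_3 = 7^{−1} = 2 (mod 13).
  i = 4 (α = 3): (3−2)(3−12)(3−6)(3−7) = 1·(−9)·(−3)·(−4) = −108 ≡ 9, so v_4 = 9^{−1} = 3 (mod 13).
  i = 5 (α = 7): (7−2)(7−12)(7−6)(7−3) = 5·(−5)·1·4 = −100 ≡ 4, so v_5 = 4^{−1} = 10 (mod 13).
  v = [8, 3, 2, 3, 10].
Step 2: syndromes of r = [11, 4, 3, 7, 1] (all sums mod 13).
  S_0 = Σ v_i r_i = 8·11 + 3·4 + 2·3 + 3·7 + 10·1 = 137 ≡ 7.
  S_1 = Σ v_i α_i r_i = 8·2·11 + 3·12·4 + 2·6·3 + 3·3·7 + 10·7·1 = 489 ≡ 8.
  α_i^2 mod 13 = [4, 1, 10, 9, 10].
  S_2 = Σ v_i α_i^2 r_i = 8·4·11 + 3·1·4 + 2·10·3 + 3·9·7 + 10·10·1 = 713 ≡ 11.
  S = (7, 8, 11) ≠ 0, so r is not a codeword (an error is present).
Step 3: locate the error. For a single error e at position i, S_ℓ = v_i·e·α_i^ℓ, so α_err = S_1/S_0.
  S_0^{−1} = 7^{−1} = 2 (mod 13), so α_err = 8·2 = 16 ≡ 3 = α_4. Error position i = 4.
  Consistency check: S_2/S_1 = 11·5 = 55 ≡ 3 = α_err ✓ (single-error assumption holds).
Step 4: error magnitude e = S_0/v_4 = S_0·∏_{j≠4}(α_4 − α_j) = 7·9 = 63 ≡ 11 (mod 13).
Step 5: correct position 4: c_4 = r_4 − e = 7 − 11 ≡ 9 (mod 13). Hence c = [11, 4, 3, 9, 1].
  Check: interpolating c through the α_i gives m(x) = 2 + 11·x (degree < 2) with m(α_i) = c_i for every i, so c is indeed a codeword.


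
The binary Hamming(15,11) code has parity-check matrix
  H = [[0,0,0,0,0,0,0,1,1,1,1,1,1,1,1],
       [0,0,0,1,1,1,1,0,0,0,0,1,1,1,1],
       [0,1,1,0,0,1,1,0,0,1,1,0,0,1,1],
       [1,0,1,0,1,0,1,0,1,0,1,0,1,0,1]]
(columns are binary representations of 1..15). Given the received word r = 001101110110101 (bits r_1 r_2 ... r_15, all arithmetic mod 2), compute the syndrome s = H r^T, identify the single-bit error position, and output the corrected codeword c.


s = (1, 1, 0, 1)^T, error position = 13, corrected codeword c = 001101110110001

Compute s = H r^T mod 2 one row at a time:
  s_1 = 1 + 0 + 1 + 1 + 0 + 1 + 0 + 1 = 5 ≡ 1 (mod 2).
  s_2 = 1 + 0 + 1 + 1 + 0 + 1 + 0 + 1 = 5 ≡ 1 (mod 2).
  s_3 = 0 + 1 + 1 + 1 + 1 + 1 + 0 + 1 = 6 ≡ 0 (mod 2).
  s_4 = 0 + 1 + 0 + 1 + 0 + 1 + 1 + 1 = 5 ≡ 1 (mod 2).
s = (1, 1, 0, 1)^T — this equals column 13 of H (binary 1101), so error is at position 13.
Correct: flip bit 13 of r = 001101110110101 to get c = 001101110110001.


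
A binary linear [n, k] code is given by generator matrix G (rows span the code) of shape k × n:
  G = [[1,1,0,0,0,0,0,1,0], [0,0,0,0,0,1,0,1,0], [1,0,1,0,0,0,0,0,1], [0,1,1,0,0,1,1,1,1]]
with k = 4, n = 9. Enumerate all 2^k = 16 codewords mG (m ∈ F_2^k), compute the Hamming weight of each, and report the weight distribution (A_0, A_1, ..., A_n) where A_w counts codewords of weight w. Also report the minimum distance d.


Weight distribution: A_0 = 1, A_2 = 3, A_3 = 4, A_4 = 3, A_5 = 4, A_6 = 1. Minimum distance d = 2.

Enumerate all 2^4 = 16 messages m ∈ F_2^4.
For each, compute codeword c = mG in F_2^9, then tally its weight.
  m = 0000 → c = 000000000, weight = 0.
  m = 1000 → c = 110000010, weight = 3.
  m = 0100 → c = 000001010, weight = 2.
  m = 1100 → c = 110001000, weight = 3.
  m = 0010 → c = 101000001, weight = 3.
  m = 1010 → c = 011000011, weight = 4.
  m = 0110 → c = 101001011, weight = 5.
  m = 1110 → c = 011001001, weight = 4.
  m = 0001 → c = 011001111, weight = 6.
  m = 1001 → c = 101001101, weight = 5.
  m = 0101 → c = 011000101, weight = 4.
  m = 1101 → c = 101000111, weight = 5.
  m = 0011 → c = 110001110, weight = 5.
  m = 1011 → c = 000001100, weight = 2.
  m = 0111 → c = 110000100, weight = 3.
  m = 1111 → c = 000000110, weight = 2.
Tally weights:
  weight 0: 1 codewords.
  weight 2: 3 codewords.
  weight 3: 4 codewords.
  weight 4: 3 codewords.
  weight 5: 4 codewords.
  weight 6: 1 codewords.
Minimum distance d = smallest w > 0 with A_w > 0 = 2.
Sanity: Σ A_w = 16 = 2^4 = 16 ✓.


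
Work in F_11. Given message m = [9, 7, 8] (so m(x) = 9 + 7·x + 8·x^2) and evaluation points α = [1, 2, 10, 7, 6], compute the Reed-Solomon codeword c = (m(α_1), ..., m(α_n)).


c = [2, 0, 10, 10, 9]

Message polynomial: m(x) = 9 + 7·x + 8·x^2 (mod 11).
For each evaluation point α_i, compute m(α_i) mod 11:
  α_1 = 1: Horner steps 8 → 4 → 2, so m(1) = 2.
  α_2 = 2: Horner steps 8 → 1 → 0, so m(2) = 0.
  α_3 = 10: Horner steps 8 → 10 → 10, so m(10) = 10.
  α_4 = 7: Horner steps 8 → 8 → 10, so m(7) = 10.
  α_5 = 6: Horner steps 8 → 0 → 9, so m(6) = 9.
Codeword c = [2, 0, 10, 10, 9] ∈ F_11^5.


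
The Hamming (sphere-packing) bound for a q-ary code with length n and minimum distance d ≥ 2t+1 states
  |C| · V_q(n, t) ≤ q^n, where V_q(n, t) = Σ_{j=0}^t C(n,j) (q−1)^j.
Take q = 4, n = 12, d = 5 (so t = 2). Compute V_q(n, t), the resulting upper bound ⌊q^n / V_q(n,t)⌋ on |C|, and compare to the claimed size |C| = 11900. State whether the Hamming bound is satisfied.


V_q(n, t) = 631, q^n = 16777216, Hamming bound = 26588, |C| = 11900 ≤ bound (satisfied).

Step 1: Compute V_q(n, t) = Σ_{j=0}^2 C(n, j) (q−1)^j.
  j = 0: C(12,0)·(3)^0 = 1·1 = 1.
  j = 1: C(12,1)·(3)^1 = 12·3 = 36.
  j = 2: C(12,2)·(3)^2 = 66·9 = 594.
  V_q(n, t) = 1 + 36 + 594 = 631.
Step 2: q^n = 4^12 = 16777216.
Step 3: Hamming bound ⌊q^n / V_q(n,t)⌋ = ⌊16777216/631⌋ = 26588.
Step 4: Compare |C| = 11900 to 26588: satisfied.
The claimed |C| lies below the Hamming bound.


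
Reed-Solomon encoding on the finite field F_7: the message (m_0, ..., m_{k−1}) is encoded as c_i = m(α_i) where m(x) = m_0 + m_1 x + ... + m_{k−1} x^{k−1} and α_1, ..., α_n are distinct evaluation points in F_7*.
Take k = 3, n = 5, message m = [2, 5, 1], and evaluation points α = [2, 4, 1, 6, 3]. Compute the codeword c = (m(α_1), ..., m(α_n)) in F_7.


c = [2, 3, 1, 5, 5]

Message polynomial: m(x) = 2 + 5·x + 1·x^2 (mod 7).
For each evaluation point α_i, compute m(α_i) mod 7:
  α_1 = 2: Horner steps 1 → 0 → 2, so m(2) = 2.
  α_2 = 4: Horner steps 1 → 2 → 3, so m(4) = 3.
  α_3 = 1: Horner steps 1 → 6 → 1, so m(1) = 1.
  α_4 = 6: Horner steps 1 → 4 → 5, so m(6) = 5.
  α_5 = 3: Horner steps 1 → 1 → 5, so m(3) = 5.
Codeword c = [2, 3, 1, 5, 5] ∈ F_7^5.


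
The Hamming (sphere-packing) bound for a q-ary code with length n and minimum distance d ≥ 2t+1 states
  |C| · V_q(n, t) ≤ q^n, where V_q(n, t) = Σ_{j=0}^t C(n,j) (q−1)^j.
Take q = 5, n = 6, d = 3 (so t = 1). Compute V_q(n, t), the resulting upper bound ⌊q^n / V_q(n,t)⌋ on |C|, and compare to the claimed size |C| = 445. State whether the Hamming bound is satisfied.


V_q(n, t) = 25, q^n = 15625, Hamming bound = 625, |C| = 445 ≤ bound (satisfied).

Step 1: Compute V_q(n, t) = Σ_{j=0}^1 C(n, j) (q−1)^j.
  j = 0: C(6,0)·(4)^0 = 1·1 = 1.
  j = 1: C(6,1)·(4)^1 = 6·4 = 24.
  V_q(n, t) = 1 + 24 = 25.
Step 2: q^n = 5^6 = 15625.
Step 3: Hamming bound ⌊q^n / V_q(n,t)⌋ = ⌊15625/25⌋ = 625.
Step 4: Compare |C| = 445 to 625: satisfied.
The claimed |C| lies below the Hamming bound.


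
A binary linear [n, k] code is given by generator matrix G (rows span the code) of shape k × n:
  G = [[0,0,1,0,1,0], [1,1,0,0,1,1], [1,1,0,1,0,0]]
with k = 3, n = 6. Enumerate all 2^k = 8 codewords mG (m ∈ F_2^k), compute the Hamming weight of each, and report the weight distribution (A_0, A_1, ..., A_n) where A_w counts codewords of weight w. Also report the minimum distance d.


Weight distribution: A_0 = 1, A_2 = 1, A_3 = 3, A_4 = 2, A_5 = 1. Minimum distance d = 2.

Enumerate all 2^3 = 8 messages m ∈ F_2^3.
For each, compute codeword c = mG in F_2^6, then tally its weight.
  m = 000 → c = 000000, weight = 0.
  m = 100 → c = 001010, weight = 2.
  m = 010 → c = 110011, weight = 4.
  m = 110 → c = 111001, weight = 4.
  m = 001 → c = 110100, weight = 3.
  m = 101 → c = 111110, weight = 5.
  m = 011 → c = 000111, weight = 3.
  m = 111 → c = 001101, weight = 3.
Tally weights:
  weight 0: 1 codewords.
  weight 2: 1 codewords.
  weight 3: 3 codewords.
  weight 4: 2 codewords.
  weight 5: 1 codewords.
Minimum distance d = smallest w > 0 with A_w > 0 = 2.
Sanity: Σ A_w = 8 = 2^3 = 8 ✓.


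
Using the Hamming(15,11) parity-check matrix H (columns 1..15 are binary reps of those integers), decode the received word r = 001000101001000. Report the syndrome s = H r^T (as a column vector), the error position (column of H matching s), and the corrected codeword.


s = (0, 0, 0, 1)^T, error position = 1, corrected codeword c = 101000101001000

Compute s = H r^T mod 2 one row at a time:
  s_1 = 0 + 1 + 0 + 0 + 1 + 0 + 0 + 0 = 2 ≡ 0 (mod 2).
  s_2 = 0 + 0 + 0 + 1 + 1 + 0 + 0 + 0 = 2 ≡ 0 (mod 2).
  s_3 = 0 + 1 + 0 + 1 + 0 + 0 + 0 + 0 = 2 ≡ 0 (mod 2).
  s_4 = 0 + 1 + 0 + 1 + 1 + 0 + 0 + 0 = 3 ≡ 1 (mod 2).
s = (0, 0, 0, 1)^T — this equals column 1 of H (binary 0001), so error is at position 1.
Correct: flip bit 1 of r = 001000101001000 to get c = 101000101001000.


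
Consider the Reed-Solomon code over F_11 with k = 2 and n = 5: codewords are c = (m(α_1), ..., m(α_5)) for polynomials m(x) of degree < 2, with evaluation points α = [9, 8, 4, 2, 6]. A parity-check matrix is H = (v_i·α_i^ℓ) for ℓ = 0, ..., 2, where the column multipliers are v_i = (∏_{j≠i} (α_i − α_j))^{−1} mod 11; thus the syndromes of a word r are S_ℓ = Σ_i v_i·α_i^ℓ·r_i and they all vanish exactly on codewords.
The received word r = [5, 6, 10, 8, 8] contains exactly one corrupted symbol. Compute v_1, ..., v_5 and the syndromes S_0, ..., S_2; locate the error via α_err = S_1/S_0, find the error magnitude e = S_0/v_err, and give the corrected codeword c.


S = (3, 6, 1), error at position 4, error magnitude e = 7, c = [5, 6, 10, 1, 8].

Step 1: column multipliers v_i = (∏_{j≠i}(α_i − α_j))^{−1} mod 11.
  i = 1 (α = 9): (9−8)(9−4)(9−2)(9−6) = 1·5·7·3 = 105 ≡ 6, so v_1 = 6^{−1} = 2 (mod 11).
  i = 2 (α = 8): (8−9)(8−4)(8−2)(8−6) = (−1)·4·6·2 = −48 ≡ 7, so v_2 = 7^{−1} = 8 (mod 11).
  i = 3 (α = 4): (4−9)(4−8)(4−2)(4−6) = (−5)·(−4)·2·(−2) = −80 ≡ 8, so v_3 = 8^{−1} = 7 (mod 11).
  i = 4 (α = 2): (2−9)(2−8)(2−4)(2−6) = (−7)·(−6)·(−2)·(−4) = 336 ≡ 6, so v_4 = 6^{−1} = 2 (mod 11).
  i = 5 (α = 6): (6−9)(6−8)(6−4)(6−2) = (−3)·(−2)·2·4 = 48 ≡ 4, so v_5 = 4^{−1} = 3 (mod 11).
  v = [2, 8, 7, 2, 3].
Step 2: syndromes of r = [5, 6, 10, 8, 8] (all sums mod 11).
  S_0 = Σ v_i r_i = 2·5 + 8·6 + 7·10 + 2·8 + 3·8 = 168 ≡ 3.
  S_1 = Σ v_i α_i r_i = 2·9·5 + 8·8·6 + 7·4·10 + 2·2·8 + 3·6·8 = 930 ≡ 6.
  α_i^2 mod 11 = [4, 9, 5, 4, 3].
  S_2 = Σ v_i α_i^2 r_i = 2·4·5 + 8·9·6 + 7·5·10 + 2·4·8 + 3·3·8 = 958 ≡ 1.
  S = (3, 6, 1) ≠ 0, so r is not a codeword (an error is present).
Step 3: locate the error. For a single error e at position i, S_ℓ = v_i·e·α_i^ℓ, so α_err = S_1/S_0.
  S_0^{−1} = 3^{−1} = 4 (mod 11), so α_err = 6·4 = 24 ≡ 2 = α_4. Error position i = 4.
  Consistency check: S_2/S_1 = 1·2 = 2 ≡ 2 = α_err ✓ (single-error assumption holds).
Step 4: error magnitude e = S_0/v_4 = S_0·∏_{j≠4}(α_4 − α_j) = 3·6 = 18 ≡ 7 (mod 11).
Step 5: correct position 4: c_4 = r_4 − e = 8 − 7 ≡ 1 (mod 11). Hence c = [5, 6, 10, 1, 8].
  Check: interpolating c through the α_i gives m(x) = 3 + 10·x (degree < 2) with m(α_i) = c_i for every i, so c is indeed a codeword.


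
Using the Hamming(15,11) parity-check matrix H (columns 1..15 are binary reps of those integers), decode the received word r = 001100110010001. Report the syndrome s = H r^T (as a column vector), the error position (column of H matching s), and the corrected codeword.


s = (1, 1, 0, 0)^T, error position = 12, corrected codeword c = 001100110011001

Compute s = H r^T mod 2 one row at a time:
  s_1 = 1 + 0 + 0 + 1 + 0 + 0 + 0 + 1 = 3 ≡ 1 (mod 2).
  s_2 = 1 + 0 + 0 + 1 + 0 + 0 + 0 + 1 = 3 ≡ 1 (mod 2).
  s_3 = 0 + 1 + 0 + 1 + 0 + 1 + 0 + 1 = 4 ≡ 0 (mod 2).
  s_4 = 0 + 1 + 0 + 1 + 0 + 1 + 0 + 1 = 4 ≡ 0 (mod 2).
s = (1, 1, 0, 0)^T — this equals column 12 of H (binary 1100), so error is at position 12.
Correct: flip bit 12 of r = 001100110010001 to get c = 001100110011001.
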